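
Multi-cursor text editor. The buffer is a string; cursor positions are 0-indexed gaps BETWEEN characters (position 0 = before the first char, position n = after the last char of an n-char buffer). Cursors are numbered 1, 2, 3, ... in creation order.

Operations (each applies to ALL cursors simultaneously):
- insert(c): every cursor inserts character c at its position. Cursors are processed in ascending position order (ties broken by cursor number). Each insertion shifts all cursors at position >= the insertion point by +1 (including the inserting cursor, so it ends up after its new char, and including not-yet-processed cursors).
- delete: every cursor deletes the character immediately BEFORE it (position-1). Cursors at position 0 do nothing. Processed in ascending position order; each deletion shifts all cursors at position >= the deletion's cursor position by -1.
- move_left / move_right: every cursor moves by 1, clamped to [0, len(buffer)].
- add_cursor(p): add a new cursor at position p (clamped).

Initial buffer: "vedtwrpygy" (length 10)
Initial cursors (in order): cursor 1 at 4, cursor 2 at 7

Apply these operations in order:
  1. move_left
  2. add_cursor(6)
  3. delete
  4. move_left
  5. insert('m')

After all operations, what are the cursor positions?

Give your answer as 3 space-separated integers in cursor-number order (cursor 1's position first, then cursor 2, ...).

After op 1 (move_left): buffer="vedtwrpygy" (len 10), cursors c1@3 c2@6, authorship ..........
After op 2 (add_cursor(6)): buffer="vedtwrpygy" (len 10), cursors c1@3 c2@6 c3@6, authorship ..........
After op 3 (delete): buffer="vetpygy" (len 7), cursors c1@2 c2@3 c3@3, authorship .......
After op 4 (move_left): buffer="vetpygy" (len 7), cursors c1@1 c2@2 c3@2, authorship .......
After op 5 (insert('m')): buffer="vmemmtpygy" (len 10), cursors c1@2 c2@5 c3@5, authorship .1.23.....

Answer: 2 5 5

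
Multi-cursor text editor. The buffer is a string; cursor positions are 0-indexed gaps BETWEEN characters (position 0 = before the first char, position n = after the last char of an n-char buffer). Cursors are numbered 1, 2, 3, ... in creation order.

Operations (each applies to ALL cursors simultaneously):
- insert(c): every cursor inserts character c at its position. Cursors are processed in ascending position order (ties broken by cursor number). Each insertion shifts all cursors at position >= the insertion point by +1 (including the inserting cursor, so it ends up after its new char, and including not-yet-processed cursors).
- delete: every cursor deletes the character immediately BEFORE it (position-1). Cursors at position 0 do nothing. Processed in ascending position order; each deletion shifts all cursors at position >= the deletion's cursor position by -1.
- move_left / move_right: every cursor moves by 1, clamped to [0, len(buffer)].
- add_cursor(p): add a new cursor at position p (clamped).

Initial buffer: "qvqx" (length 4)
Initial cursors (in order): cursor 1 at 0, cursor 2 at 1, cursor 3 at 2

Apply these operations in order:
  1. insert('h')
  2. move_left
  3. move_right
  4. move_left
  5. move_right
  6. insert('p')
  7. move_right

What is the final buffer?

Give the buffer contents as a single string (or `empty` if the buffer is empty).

After op 1 (insert('h')): buffer="hqhvhqx" (len 7), cursors c1@1 c2@3 c3@5, authorship 1.2.3..
After op 2 (move_left): buffer="hqhvhqx" (len 7), cursors c1@0 c2@2 c3@4, authorship 1.2.3..
After op 3 (move_right): buffer="hqhvhqx" (len 7), cursors c1@1 c2@3 c3@5, authorship 1.2.3..
After op 4 (move_left): buffer="hqhvhqx" (len 7), cursors c1@0 c2@2 c3@4, authorship 1.2.3..
After op 5 (move_right): buffer="hqhvhqx" (len 7), cursors c1@1 c2@3 c3@5, authorship 1.2.3..
After op 6 (insert('p')): buffer="hpqhpvhpqx" (len 10), cursors c1@2 c2@5 c3@8, authorship 11.22.33..
After op 7 (move_right): buffer="hpqhpvhpqx" (len 10), cursors c1@3 c2@6 c3@9, authorship 11.22.33..

Answer: hpqhpvhpqx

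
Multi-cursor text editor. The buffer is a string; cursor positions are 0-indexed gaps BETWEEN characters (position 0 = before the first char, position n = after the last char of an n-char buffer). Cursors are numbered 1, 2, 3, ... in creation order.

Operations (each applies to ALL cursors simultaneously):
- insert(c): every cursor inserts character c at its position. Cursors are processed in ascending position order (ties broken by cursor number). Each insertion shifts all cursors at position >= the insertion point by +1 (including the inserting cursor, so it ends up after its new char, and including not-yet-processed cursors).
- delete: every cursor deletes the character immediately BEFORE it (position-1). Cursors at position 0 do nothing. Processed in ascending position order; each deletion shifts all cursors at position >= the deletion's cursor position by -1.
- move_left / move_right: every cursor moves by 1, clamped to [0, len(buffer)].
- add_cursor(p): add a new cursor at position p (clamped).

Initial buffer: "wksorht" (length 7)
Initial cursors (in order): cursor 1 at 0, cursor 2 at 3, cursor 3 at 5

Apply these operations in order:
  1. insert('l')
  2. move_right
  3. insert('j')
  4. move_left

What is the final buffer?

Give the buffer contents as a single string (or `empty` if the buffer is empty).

After op 1 (insert('l')): buffer="lwkslorlht" (len 10), cursors c1@1 c2@5 c3@8, authorship 1...2..3..
After op 2 (move_right): buffer="lwkslorlht" (len 10), cursors c1@2 c2@6 c3@9, authorship 1...2..3..
After op 3 (insert('j')): buffer="lwjkslojrlhjt" (len 13), cursors c1@3 c2@8 c3@12, authorship 1.1..2.2.3.3.
After op 4 (move_left): buffer="lwjkslojrlhjt" (len 13), cursors c1@2 c2@7 c3@11, authorship 1.1..2.2.3.3.

Answer: lwjkslojrlhjt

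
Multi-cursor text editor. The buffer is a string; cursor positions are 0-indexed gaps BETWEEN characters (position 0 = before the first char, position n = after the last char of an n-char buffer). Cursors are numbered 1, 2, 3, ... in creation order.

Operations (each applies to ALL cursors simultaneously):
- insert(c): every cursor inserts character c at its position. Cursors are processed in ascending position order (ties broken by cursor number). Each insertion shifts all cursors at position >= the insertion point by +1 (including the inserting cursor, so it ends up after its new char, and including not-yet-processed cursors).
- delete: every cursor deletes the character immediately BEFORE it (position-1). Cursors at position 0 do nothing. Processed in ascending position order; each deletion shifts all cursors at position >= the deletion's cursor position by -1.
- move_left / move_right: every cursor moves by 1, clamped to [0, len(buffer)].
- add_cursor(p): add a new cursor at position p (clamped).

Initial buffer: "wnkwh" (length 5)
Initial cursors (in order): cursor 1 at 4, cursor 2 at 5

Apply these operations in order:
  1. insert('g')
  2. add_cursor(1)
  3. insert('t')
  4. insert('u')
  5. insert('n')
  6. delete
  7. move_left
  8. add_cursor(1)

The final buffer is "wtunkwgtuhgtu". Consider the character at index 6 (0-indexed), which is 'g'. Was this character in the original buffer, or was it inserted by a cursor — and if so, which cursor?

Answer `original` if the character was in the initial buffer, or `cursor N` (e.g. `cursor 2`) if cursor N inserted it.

After op 1 (insert('g')): buffer="wnkwghg" (len 7), cursors c1@5 c2@7, authorship ....1.2
After op 2 (add_cursor(1)): buffer="wnkwghg" (len 7), cursors c3@1 c1@5 c2@7, authorship ....1.2
After op 3 (insert('t')): buffer="wtnkwgthgt" (len 10), cursors c3@2 c1@7 c2@10, authorship .3...11.22
After op 4 (insert('u')): buffer="wtunkwgtuhgtu" (len 13), cursors c3@3 c1@9 c2@13, authorship .33...111.222
After op 5 (insert('n')): buffer="wtunnkwgtunhgtun" (len 16), cursors c3@4 c1@11 c2@16, authorship .333...1111.2222
After op 6 (delete): buffer="wtunkwgtuhgtu" (len 13), cursors c3@3 c1@9 c2@13, authorship .33...111.222
After op 7 (move_left): buffer="wtunkwgtuhgtu" (len 13), cursors c3@2 c1@8 c2@12, authorship .33...111.222
After op 8 (add_cursor(1)): buffer="wtunkwgtuhgtu" (len 13), cursors c4@1 c3@2 c1@8 c2@12, authorship .33...111.222
Authorship (.=original, N=cursor N): . 3 3 . . . 1 1 1 . 2 2 2
Index 6: author = 1

Answer: cursor 1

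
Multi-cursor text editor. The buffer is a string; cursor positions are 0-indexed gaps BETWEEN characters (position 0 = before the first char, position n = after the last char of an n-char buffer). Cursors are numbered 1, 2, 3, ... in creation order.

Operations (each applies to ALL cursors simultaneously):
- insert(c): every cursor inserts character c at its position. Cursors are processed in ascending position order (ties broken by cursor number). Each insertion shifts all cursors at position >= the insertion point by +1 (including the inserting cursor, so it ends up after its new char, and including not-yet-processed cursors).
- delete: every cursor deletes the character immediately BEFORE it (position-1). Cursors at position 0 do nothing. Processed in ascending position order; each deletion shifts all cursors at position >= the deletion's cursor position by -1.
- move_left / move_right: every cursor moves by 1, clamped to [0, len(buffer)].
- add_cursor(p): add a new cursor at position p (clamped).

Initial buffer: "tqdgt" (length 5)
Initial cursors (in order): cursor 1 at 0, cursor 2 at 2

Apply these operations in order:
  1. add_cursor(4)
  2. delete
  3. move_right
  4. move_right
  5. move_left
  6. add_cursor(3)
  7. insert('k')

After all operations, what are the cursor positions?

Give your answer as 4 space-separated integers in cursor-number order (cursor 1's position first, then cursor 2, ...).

After op 1 (add_cursor(4)): buffer="tqdgt" (len 5), cursors c1@0 c2@2 c3@4, authorship .....
After op 2 (delete): buffer="tdt" (len 3), cursors c1@0 c2@1 c3@2, authorship ...
After op 3 (move_right): buffer="tdt" (len 3), cursors c1@1 c2@2 c3@3, authorship ...
After op 4 (move_right): buffer="tdt" (len 3), cursors c1@2 c2@3 c3@3, authorship ...
After op 5 (move_left): buffer="tdt" (len 3), cursors c1@1 c2@2 c3@2, authorship ...
After op 6 (add_cursor(3)): buffer="tdt" (len 3), cursors c1@1 c2@2 c3@2 c4@3, authorship ...
After op 7 (insert('k')): buffer="tkdkktk" (len 7), cursors c1@2 c2@5 c3@5 c4@7, authorship .1.23.4

Answer: 2 5 5 7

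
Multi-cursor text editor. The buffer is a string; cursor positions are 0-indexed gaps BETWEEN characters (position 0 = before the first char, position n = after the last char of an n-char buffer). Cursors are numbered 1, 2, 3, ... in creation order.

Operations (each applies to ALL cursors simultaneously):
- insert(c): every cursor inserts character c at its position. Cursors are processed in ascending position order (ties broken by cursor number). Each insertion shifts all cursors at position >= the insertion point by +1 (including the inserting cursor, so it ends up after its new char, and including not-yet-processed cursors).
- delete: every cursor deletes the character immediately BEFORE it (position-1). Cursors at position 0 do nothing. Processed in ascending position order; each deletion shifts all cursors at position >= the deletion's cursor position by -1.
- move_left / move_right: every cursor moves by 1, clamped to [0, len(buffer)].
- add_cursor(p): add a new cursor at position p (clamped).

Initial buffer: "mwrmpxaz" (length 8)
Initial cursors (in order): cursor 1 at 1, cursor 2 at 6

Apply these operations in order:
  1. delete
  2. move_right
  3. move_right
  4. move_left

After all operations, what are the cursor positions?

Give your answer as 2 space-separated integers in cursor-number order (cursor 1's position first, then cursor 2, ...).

Answer: 1 5

Derivation:
After op 1 (delete): buffer="wrmpaz" (len 6), cursors c1@0 c2@4, authorship ......
After op 2 (move_right): buffer="wrmpaz" (len 6), cursors c1@1 c2@5, authorship ......
After op 3 (move_right): buffer="wrmpaz" (len 6), cursors c1@2 c2@6, authorship ......
After op 4 (move_left): buffer="wrmpaz" (len 6), cursors c1@1 c2@5, authorship ......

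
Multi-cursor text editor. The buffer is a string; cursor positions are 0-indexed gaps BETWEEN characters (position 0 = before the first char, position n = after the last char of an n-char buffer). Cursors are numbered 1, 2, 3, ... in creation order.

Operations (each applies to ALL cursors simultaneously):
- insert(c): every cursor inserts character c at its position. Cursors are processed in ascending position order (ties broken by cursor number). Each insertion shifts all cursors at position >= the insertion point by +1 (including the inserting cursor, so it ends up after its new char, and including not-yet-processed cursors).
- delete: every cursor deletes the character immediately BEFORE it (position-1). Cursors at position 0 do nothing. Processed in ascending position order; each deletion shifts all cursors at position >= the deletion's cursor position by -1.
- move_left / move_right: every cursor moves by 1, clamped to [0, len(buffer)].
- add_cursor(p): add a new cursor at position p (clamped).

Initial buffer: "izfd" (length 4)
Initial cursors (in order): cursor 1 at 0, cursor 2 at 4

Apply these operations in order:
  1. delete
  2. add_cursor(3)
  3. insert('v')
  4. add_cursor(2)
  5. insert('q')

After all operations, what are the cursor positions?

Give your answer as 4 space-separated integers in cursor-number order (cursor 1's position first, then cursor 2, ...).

Answer: 2 10 10 4

Derivation:
After op 1 (delete): buffer="izf" (len 3), cursors c1@0 c2@3, authorship ...
After op 2 (add_cursor(3)): buffer="izf" (len 3), cursors c1@0 c2@3 c3@3, authorship ...
After op 3 (insert('v')): buffer="vizfvv" (len 6), cursors c1@1 c2@6 c3@6, authorship 1...23
After op 4 (add_cursor(2)): buffer="vizfvv" (len 6), cursors c1@1 c4@2 c2@6 c3@6, authorship 1...23
After op 5 (insert('q')): buffer="vqiqzfvvqq" (len 10), cursors c1@2 c4@4 c2@10 c3@10, authorship 11.4..2323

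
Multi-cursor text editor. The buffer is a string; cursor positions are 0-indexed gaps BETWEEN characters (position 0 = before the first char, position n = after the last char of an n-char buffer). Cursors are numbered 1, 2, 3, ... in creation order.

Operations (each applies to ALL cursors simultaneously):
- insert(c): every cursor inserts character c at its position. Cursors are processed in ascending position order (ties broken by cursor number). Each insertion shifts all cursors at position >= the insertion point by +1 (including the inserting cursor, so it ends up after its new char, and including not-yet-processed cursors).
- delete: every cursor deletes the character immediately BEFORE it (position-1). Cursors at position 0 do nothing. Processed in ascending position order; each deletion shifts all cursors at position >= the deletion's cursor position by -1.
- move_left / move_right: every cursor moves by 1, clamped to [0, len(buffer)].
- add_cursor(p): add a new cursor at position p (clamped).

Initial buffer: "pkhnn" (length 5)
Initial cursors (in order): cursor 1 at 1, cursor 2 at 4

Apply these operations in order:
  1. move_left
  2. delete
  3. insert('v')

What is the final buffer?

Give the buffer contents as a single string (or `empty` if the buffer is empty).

Answer: vpkvnn

Derivation:
After op 1 (move_left): buffer="pkhnn" (len 5), cursors c1@0 c2@3, authorship .....
After op 2 (delete): buffer="pknn" (len 4), cursors c1@0 c2@2, authorship ....
After op 3 (insert('v')): buffer="vpkvnn" (len 6), cursors c1@1 c2@4, authorship 1..2..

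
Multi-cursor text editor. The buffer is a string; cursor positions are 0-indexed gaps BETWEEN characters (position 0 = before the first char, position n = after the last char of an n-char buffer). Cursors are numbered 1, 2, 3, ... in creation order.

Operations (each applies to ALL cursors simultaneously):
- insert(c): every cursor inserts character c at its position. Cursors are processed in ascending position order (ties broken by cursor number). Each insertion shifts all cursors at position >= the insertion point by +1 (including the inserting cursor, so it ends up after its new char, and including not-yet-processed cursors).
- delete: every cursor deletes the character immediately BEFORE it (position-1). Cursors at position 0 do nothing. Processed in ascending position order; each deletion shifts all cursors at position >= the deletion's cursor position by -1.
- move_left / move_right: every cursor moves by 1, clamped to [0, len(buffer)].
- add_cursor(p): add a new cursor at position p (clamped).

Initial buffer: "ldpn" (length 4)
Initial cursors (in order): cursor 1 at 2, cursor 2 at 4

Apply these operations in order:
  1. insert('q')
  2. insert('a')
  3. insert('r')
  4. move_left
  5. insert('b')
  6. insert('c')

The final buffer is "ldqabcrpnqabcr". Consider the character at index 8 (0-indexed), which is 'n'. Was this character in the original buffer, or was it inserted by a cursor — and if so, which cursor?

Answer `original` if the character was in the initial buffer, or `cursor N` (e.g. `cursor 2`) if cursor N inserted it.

After op 1 (insert('q')): buffer="ldqpnq" (len 6), cursors c1@3 c2@6, authorship ..1..2
After op 2 (insert('a')): buffer="ldqapnqa" (len 8), cursors c1@4 c2@8, authorship ..11..22
After op 3 (insert('r')): buffer="ldqarpnqar" (len 10), cursors c1@5 c2@10, authorship ..111..222
After op 4 (move_left): buffer="ldqarpnqar" (len 10), cursors c1@4 c2@9, authorship ..111..222
After op 5 (insert('b')): buffer="ldqabrpnqabr" (len 12), cursors c1@5 c2@11, authorship ..1111..2222
After op 6 (insert('c')): buffer="ldqabcrpnqabcr" (len 14), cursors c1@6 c2@13, authorship ..11111..22222
Authorship (.=original, N=cursor N): . . 1 1 1 1 1 . . 2 2 2 2 2
Index 8: author = original

Answer: original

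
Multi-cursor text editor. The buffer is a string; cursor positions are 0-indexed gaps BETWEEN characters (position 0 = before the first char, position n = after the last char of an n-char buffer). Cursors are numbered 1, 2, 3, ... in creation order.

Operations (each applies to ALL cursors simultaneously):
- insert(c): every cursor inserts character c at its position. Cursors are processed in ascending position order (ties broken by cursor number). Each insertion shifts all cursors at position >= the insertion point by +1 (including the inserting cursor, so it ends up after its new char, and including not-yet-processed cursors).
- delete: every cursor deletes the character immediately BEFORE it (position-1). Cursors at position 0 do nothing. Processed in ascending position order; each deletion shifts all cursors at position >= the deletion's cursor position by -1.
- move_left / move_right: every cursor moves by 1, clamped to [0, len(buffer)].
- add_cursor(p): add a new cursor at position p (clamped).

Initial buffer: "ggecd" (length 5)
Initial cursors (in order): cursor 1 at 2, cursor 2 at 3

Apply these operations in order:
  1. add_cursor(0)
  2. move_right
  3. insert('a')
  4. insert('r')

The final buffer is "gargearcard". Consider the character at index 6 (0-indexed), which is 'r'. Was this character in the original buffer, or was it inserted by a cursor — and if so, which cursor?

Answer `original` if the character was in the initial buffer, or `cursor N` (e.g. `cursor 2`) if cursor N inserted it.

After op 1 (add_cursor(0)): buffer="ggecd" (len 5), cursors c3@0 c1@2 c2@3, authorship .....
After op 2 (move_right): buffer="ggecd" (len 5), cursors c3@1 c1@3 c2@4, authorship .....
After op 3 (insert('a')): buffer="gageacad" (len 8), cursors c3@2 c1@5 c2@7, authorship .3..1.2.
After op 4 (insert('r')): buffer="gargearcard" (len 11), cursors c3@3 c1@7 c2@10, authorship .33..11.22.
Authorship (.=original, N=cursor N): . 3 3 . . 1 1 . 2 2 .
Index 6: author = 1

Answer: cursor 1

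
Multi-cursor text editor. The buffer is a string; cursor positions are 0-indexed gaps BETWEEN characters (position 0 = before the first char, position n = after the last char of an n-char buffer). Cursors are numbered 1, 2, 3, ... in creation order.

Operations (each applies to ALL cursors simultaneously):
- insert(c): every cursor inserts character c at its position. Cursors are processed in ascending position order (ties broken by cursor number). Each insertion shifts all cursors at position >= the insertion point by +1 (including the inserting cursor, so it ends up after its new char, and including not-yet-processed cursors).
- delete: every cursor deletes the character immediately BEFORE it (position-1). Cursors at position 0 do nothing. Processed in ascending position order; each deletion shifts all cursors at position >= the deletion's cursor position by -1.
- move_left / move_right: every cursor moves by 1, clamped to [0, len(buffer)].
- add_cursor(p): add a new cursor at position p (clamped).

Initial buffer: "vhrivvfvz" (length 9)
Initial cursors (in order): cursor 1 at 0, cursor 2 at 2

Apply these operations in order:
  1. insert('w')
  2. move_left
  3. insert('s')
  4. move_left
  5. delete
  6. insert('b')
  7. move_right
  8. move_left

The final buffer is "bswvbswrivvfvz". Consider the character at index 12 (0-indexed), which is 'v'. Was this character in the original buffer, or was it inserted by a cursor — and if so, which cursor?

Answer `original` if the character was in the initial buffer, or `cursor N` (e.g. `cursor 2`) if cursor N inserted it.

After op 1 (insert('w')): buffer="wvhwrivvfvz" (len 11), cursors c1@1 c2@4, authorship 1..2.......
After op 2 (move_left): buffer="wvhwrivvfvz" (len 11), cursors c1@0 c2@3, authorship 1..2.......
After op 3 (insert('s')): buffer="swvhswrivvfvz" (len 13), cursors c1@1 c2@5, authorship 11..22.......
After op 4 (move_left): buffer="swvhswrivvfvz" (len 13), cursors c1@0 c2@4, authorship 11..22.......
After op 5 (delete): buffer="swvswrivvfvz" (len 12), cursors c1@0 c2@3, authorship 11.22.......
After op 6 (insert('b')): buffer="bswvbswrivvfvz" (len 14), cursors c1@1 c2@5, authorship 111.222.......
After op 7 (move_right): buffer="bswvbswrivvfvz" (len 14), cursors c1@2 c2@6, authorship 111.222.......
After op 8 (move_left): buffer="bswvbswrivvfvz" (len 14), cursors c1@1 c2@5, authorship 111.222.......
Authorship (.=original, N=cursor N): 1 1 1 . 2 2 2 . . . . . . .
Index 12: author = original

Answer: original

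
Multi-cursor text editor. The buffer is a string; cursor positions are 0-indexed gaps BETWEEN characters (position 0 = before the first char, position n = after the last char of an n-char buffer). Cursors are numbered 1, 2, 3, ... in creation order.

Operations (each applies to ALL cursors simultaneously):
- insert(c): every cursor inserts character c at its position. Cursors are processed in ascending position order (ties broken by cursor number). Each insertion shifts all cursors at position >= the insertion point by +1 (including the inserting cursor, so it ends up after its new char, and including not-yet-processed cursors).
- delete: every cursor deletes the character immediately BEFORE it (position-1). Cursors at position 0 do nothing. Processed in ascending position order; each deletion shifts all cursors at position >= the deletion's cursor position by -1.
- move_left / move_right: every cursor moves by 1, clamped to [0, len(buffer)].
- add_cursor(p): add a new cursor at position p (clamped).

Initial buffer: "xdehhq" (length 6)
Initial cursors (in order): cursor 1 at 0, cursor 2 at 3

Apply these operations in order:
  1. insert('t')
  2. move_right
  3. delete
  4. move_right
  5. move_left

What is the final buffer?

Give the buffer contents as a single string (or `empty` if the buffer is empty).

After op 1 (insert('t')): buffer="txdethhq" (len 8), cursors c1@1 c2@5, authorship 1...2...
After op 2 (move_right): buffer="txdethhq" (len 8), cursors c1@2 c2@6, authorship 1...2...
After op 3 (delete): buffer="tdethq" (len 6), cursors c1@1 c2@4, authorship 1..2..
After op 4 (move_right): buffer="tdethq" (len 6), cursors c1@2 c2@5, authorship 1..2..
After op 5 (move_left): buffer="tdethq" (len 6), cursors c1@1 c2@4, authorship 1..2..

Answer: tdethq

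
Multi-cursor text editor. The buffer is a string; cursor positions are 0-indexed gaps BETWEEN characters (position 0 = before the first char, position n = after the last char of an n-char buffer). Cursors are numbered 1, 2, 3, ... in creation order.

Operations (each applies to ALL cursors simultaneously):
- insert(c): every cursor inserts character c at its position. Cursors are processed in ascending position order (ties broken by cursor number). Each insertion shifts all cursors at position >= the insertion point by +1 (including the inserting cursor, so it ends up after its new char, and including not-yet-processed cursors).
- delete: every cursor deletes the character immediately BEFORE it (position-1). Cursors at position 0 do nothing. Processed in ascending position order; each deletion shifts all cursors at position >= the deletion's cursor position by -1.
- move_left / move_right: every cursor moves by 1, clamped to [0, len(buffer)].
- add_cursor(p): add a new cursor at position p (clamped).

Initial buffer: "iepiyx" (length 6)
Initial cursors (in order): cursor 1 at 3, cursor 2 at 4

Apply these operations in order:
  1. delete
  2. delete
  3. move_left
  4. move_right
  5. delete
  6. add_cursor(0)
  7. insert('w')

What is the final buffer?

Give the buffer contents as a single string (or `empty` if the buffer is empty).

After op 1 (delete): buffer="ieyx" (len 4), cursors c1@2 c2@2, authorship ....
After op 2 (delete): buffer="yx" (len 2), cursors c1@0 c2@0, authorship ..
After op 3 (move_left): buffer="yx" (len 2), cursors c1@0 c2@0, authorship ..
After op 4 (move_right): buffer="yx" (len 2), cursors c1@1 c2@1, authorship ..
After op 5 (delete): buffer="x" (len 1), cursors c1@0 c2@0, authorship .
After op 6 (add_cursor(0)): buffer="x" (len 1), cursors c1@0 c2@0 c3@0, authorship .
After op 7 (insert('w')): buffer="wwwx" (len 4), cursors c1@3 c2@3 c3@3, authorship 123.

Answer: wwwx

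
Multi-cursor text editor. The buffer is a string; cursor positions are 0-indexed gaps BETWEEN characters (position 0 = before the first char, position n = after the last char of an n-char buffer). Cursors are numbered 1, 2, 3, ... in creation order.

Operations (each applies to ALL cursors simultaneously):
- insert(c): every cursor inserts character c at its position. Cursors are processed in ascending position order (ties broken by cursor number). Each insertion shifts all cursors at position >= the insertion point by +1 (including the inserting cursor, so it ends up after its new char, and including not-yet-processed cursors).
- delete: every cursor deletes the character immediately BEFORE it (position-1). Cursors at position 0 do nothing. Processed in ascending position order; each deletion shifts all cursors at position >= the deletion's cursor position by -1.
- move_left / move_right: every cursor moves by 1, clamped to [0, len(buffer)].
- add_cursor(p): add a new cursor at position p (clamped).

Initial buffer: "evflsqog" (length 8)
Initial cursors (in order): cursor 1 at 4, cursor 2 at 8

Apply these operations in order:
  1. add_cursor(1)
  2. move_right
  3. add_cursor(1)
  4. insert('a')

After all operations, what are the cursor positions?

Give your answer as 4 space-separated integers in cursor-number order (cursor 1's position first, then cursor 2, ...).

After op 1 (add_cursor(1)): buffer="evflsqog" (len 8), cursors c3@1 c1@4 c2@8, authorship ........
After op 2 (move_right): buffer="evflsqog" (len 8), cursors c3@2 c1@5 c2@8, authorship ........
After op 3 (add_cursor(1)): buffer="evflsqog" (len 8), cursors c4@1 c3@2 c1@5 c2@8, authorship ........
After op 4 (insert('a')): buffer="eavaflsaqoga" (len 12), cursors c4@2 c3@4 c1@8 c2@12, authorship .4.3...1...2

Answer: 8 12 4 2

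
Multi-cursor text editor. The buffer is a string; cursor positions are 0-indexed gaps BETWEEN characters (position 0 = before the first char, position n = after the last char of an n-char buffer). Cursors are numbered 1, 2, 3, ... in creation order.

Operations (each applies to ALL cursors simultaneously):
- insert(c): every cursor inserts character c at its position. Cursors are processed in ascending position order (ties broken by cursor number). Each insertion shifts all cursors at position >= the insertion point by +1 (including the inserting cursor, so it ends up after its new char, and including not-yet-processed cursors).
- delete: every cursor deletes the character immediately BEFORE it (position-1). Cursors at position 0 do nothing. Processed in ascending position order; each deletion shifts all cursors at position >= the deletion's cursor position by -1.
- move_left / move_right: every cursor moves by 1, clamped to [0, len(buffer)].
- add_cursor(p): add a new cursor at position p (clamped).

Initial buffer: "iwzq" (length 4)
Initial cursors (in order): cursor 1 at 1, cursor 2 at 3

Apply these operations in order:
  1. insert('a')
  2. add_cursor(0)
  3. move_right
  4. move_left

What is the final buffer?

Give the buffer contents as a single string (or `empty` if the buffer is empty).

Answer: iawzaq

Derivation:
After op 1 (insert('a')): buffer="iawzaq" (len 6), cursors c1@2 c2@5, authorship .1..2.
After op 2 (add_cursor(0)): buffer="iawzaq" (len 6), cursors c3@0 c1@2 c2@5, authorship .1..2.
After op 3 (move_right): buffer="iawzaq" (len 6), cursors c3@1 c1@3 c2@6, authorship .1..2.
After op 4 (move_left): buffer="iawzaq" (len 6), cursors c3@0 c1@2 c2@5, authorship .1..2.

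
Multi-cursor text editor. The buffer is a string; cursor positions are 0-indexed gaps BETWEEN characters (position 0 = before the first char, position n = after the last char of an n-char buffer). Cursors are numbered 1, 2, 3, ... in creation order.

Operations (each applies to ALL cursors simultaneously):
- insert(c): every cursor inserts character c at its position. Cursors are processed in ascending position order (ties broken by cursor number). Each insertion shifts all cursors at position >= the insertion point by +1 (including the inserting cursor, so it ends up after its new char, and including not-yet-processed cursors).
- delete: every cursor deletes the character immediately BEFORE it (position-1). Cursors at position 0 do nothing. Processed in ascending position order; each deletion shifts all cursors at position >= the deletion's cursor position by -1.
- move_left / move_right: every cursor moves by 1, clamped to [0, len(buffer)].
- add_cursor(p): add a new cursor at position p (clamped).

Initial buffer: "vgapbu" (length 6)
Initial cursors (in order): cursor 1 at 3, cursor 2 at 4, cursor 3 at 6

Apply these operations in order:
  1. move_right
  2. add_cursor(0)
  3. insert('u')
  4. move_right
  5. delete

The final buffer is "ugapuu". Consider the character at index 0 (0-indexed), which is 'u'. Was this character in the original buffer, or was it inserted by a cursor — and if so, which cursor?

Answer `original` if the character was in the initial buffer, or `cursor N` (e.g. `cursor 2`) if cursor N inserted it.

Answer: cursor 4

Derivation:
After op 1 (move_right): buffer="vgapbu" (len 6), cursors c1@4 c2@5 c3@6, authorship ......
After op 2 (add_cursor(0)): buffer="vgapbu" (len 6), cursors c4@0 c1@4 c2@5 c3@6, authorship ......
After op 3 (insert('u')): buffer="uvgapubuuu" (len 10), cursors c4@1 c1@6 c2@8 c3@10, authorship 4....1.2.3
After op 4 (move_right): buffer="uvgapubuuu" (len 10), cursors c4@2 c1@7 c2@9 c3@10, authorship 4....1.2.3
After op 5 (delete): buffer="ugapuu" (len 6), cursors c4@1 c1@5 c2@6 c3@6, authorship 4...12
Authorship (.=original, N=cursor N): 4 . . . 1 2
Index 0: author = 4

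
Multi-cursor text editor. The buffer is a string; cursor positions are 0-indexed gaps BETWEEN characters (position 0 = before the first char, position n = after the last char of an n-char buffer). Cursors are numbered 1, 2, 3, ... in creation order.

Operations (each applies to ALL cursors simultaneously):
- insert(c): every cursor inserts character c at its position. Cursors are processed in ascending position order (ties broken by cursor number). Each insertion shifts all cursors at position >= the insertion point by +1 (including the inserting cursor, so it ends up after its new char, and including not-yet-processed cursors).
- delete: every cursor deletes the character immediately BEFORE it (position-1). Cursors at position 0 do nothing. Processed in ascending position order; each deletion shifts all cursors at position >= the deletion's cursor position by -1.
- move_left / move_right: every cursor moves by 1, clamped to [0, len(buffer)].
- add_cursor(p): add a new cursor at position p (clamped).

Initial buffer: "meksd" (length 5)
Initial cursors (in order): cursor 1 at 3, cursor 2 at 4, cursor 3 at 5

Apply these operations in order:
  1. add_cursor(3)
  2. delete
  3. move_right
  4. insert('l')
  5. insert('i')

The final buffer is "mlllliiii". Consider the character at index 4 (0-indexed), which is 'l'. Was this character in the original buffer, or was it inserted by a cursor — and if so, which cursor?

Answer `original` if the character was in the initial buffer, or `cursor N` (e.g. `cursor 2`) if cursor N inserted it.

Answer: cursor 4

Derivation:
After op 1 (add_cursor(3)): buffer="meksd" (len 5), cursors c1@3 c4@3 c2@4 c3@5, authorship .....
After op 2 (delete): buffer="m" (len 1), cursors c1@1 c2@1 c3@1 c4@1, authorship .
After op 3 (move_right): buffer="m" (len 1), cursors c1@1 c2@1 c3@1 c4@1, authorship .
After op 4 (insert('l')): buffer="mllll" (len 5), cursors c1@5 c2@5 c3@5 c4@5, authorship .1234
After op 5 (insert('i')): buffer="mlllliiii" (len 9), cursors c1@9 c2@9 c3@9 c4@9, authorship .12341234
Authorship (.=original, N=cursor N): . 1 2 3 4 1 2 3 4
Index 4: author = 4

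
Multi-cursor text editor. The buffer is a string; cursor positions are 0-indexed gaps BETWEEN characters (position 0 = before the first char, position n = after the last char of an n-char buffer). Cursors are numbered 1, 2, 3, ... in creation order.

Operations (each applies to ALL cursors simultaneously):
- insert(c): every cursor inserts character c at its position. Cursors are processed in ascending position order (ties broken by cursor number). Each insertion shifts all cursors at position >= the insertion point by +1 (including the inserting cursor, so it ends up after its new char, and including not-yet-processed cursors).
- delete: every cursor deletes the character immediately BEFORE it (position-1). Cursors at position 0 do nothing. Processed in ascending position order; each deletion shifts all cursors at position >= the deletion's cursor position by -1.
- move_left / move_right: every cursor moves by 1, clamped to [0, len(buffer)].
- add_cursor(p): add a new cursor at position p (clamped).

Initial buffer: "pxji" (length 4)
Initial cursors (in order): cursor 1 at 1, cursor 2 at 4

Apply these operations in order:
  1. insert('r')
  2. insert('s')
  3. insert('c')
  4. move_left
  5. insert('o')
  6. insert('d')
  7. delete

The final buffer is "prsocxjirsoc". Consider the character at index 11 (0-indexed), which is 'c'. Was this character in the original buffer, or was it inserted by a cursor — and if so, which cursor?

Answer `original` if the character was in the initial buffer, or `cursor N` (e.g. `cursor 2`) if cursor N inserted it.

After op 1 (insert('r')): buffer="prxjir" (len 6), cursors c1@2 c2@6, authorship .1...2
After op 2 (insert('s')): buffer="prsxjirs" (len 8), cursors c1@3 c2@8, authorship .11...22
After op 3 (insert('c')): buffer="prscxjirsc" (len 10), cursors c1@4 c2@10, authorship .111...222
After op 4 (move_left): buffer="prscxjirsc" (len 10), cursors c1@3 c2@9, authorship .111...222
After op 5 (insert('o')): buffer="prsocxjirsoc" (len 12), cursors c1@4 c2@11, authorship .1111...2222
After op 6 (insert('d')): buffer="prsodcxjirsodc" (len 14), cursors c1@5 c2@13, authorship .11111...22222
After op 7 (delete): buffer="prsocxjirsoc" (len 12), cursors c1@4 c2@11, authorship .1111...2222
Authorship (.=original, N=cursor N): . 1 1 1 1 . . . 2 2 2 2
Index 11: author = 2

Answer: cursor 2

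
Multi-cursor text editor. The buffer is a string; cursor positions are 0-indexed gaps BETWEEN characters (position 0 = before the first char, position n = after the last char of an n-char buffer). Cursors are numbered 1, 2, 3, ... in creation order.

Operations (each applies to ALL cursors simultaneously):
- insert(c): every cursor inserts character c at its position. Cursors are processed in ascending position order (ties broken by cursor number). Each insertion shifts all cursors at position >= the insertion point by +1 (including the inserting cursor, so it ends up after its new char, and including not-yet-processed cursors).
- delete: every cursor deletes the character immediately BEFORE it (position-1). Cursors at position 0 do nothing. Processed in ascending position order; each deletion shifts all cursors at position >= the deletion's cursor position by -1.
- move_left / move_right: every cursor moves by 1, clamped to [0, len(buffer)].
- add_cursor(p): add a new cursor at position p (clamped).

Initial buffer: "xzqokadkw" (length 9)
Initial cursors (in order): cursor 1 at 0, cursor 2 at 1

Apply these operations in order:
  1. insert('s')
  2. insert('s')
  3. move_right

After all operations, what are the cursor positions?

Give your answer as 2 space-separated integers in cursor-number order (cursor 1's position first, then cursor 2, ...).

After op 1 (insert('s')): buffer="sxszqokadkw" (len 11), cursors c1@1 c2@3, authorship 1.2........
After op 2 (insert('s')): buffer="ssxsszqokadkw" (len 13), cursors c1@2 c2@5, authorship 11.22........
After op 3 (move_right): buffer="ssxsszqokadkw" (len 13), cursors c1@3 c2@6, authorship 11.22........

Answer: 3 6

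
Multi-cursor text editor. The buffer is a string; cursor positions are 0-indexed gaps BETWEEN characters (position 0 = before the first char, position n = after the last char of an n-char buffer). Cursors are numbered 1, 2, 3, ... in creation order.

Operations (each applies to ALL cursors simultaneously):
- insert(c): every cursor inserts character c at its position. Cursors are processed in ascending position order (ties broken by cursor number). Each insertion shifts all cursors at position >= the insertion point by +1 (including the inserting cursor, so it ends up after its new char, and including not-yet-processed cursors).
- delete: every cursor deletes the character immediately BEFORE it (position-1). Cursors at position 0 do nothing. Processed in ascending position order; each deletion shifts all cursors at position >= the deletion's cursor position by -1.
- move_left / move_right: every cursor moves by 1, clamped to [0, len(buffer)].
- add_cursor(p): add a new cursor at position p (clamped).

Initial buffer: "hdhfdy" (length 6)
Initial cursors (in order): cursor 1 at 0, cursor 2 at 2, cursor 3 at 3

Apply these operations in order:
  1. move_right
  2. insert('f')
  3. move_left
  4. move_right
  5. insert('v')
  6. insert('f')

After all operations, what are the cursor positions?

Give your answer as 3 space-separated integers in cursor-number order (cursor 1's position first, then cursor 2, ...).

Answer: 4 9 13

Derivation:
After op 1 (move_right): buffer="hdhfdy" (len 6), cursors c1@1 c2@3 c3@4, authorship ......
After op 2 (insert('f')): buffer="hfdhfffdy" (len 9), cursors c1@2 c2@5 c3@7, authorship .1..2.3..
After op 3 (move_left): buffer="hfdhfffdy" (len 9), cursors c1@1 c2@4 c3@6, authorship .1..2.3..
After op 4 (move_right): buffer="hfdhfffdy" (len 9), cursors c1@2 c2@5 c3@7, authorship .1..2.3..
After op 5 (insert('v')): buffer="hfvdhfvffvdy" (len 12), cursors c1@3 c2@7 c3@10, authorship .11..22.33..
After op 6 (insert('f')): buffer="hfvfdhfvfffvfdy" (len 15), cursors c1@4 c2@9 c3@13, authorship .111..222.333..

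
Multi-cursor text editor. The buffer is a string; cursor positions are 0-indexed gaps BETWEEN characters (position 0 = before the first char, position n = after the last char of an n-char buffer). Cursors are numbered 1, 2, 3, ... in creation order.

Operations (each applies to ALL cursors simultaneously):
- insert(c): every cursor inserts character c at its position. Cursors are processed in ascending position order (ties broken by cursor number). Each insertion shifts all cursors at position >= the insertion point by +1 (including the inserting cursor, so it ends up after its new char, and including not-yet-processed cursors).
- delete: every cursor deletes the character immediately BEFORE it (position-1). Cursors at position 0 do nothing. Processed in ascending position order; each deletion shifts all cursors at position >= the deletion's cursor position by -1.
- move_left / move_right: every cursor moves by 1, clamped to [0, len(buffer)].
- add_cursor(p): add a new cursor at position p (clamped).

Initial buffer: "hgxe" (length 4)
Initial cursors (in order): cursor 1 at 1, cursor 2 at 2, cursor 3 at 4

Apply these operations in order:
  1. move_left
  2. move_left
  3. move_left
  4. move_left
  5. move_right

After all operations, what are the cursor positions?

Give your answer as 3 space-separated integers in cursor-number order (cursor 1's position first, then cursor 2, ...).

After op 1 (move_left): buffer="hgxe" (len 4), cursors c1@0 c2@1 c3@3, authorship ....
After op 2 (move_left): buffer="hgxe" (len 4), cursors c1@0 c2@0 c3@2, authorship ....
After op 3 (move_left): buffer="hgxe" (len 4), cursors c1@0 c2@0 c3@1, authorship ....
After op 4 (move_left): buffer="hgxe" (len 4), cursors c1@0 c2@0 c3@0, authorship ....
After op 5 (move_right): buffer="hgxe" (len 4), cursors c1@1 c2@1 c3@1, authorship ....

Answer: 1 1 1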